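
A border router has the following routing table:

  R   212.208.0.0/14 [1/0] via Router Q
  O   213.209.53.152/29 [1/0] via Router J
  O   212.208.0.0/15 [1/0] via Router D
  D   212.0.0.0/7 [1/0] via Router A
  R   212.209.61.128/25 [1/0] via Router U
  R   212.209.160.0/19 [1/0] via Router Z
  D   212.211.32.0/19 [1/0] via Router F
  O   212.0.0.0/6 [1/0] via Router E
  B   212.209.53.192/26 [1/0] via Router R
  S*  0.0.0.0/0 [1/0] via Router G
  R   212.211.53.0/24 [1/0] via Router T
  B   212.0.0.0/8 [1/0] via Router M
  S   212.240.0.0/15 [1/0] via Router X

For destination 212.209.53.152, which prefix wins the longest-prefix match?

Entries matching 212.209.53.152:
  0.0.0.0/0 (default, matches everything)
  212.0.0.0/6 (212.0.0.0 - 215.255.255.255)
  212.0.0.0/7 (212.0.0.0 - 213.255.255.255)
  212.0.0.0/8 (212.0.0.0 - 212.255.255.255)
  212.208.0.0/14 (212.208.0.0 - 212.211.255.255)
  212.208.0.0/15 (212.208.0.0 - 212.209.255.255)
Most specific is 212.208.0.0/15.

212.208.0.0/15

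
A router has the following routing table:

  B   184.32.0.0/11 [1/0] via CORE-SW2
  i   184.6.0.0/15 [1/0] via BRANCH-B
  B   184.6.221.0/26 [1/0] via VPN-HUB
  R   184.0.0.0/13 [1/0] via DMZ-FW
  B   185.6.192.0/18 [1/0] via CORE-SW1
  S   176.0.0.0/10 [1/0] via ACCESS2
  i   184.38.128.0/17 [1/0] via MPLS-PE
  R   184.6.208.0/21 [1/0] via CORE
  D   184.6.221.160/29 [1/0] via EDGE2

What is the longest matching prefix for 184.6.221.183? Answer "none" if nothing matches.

Entries matching 184.6.221.183:
  184.0.0.0/13 (184.0.0.0 - 184.7.255.255)
  184.6.0.0/15 (184.6.0.0 - 184.7.255.255)
Most specific is 184.6.0.0/15.

184.6.0.0/15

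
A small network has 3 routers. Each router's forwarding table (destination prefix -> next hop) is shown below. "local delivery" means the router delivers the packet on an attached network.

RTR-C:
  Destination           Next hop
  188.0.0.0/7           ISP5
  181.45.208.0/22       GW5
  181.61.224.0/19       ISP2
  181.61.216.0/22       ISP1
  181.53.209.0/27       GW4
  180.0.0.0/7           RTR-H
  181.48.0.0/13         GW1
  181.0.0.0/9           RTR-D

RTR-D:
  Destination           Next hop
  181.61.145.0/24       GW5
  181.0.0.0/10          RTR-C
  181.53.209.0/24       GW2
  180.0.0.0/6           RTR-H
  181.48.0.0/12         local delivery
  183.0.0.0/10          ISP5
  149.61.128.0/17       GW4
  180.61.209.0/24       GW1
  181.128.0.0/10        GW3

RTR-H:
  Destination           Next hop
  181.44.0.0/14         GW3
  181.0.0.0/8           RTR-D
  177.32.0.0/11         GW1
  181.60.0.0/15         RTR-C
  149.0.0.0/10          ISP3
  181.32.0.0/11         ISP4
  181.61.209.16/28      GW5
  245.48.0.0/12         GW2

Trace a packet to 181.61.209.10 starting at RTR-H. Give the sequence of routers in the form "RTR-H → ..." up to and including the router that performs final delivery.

RTR-H → RTR-C → RTR-D

At RTR-H: longest match for 181.61.209.10 is 181.60.0.0/15 -> RTR-C
At RTR-C: longest match for 181.61.209.10 is 181.0.0.0/9 -> RTR-D
At RTR-D: longest match for 181.61.209.10 is 181.48.0.0/12 -> local delivery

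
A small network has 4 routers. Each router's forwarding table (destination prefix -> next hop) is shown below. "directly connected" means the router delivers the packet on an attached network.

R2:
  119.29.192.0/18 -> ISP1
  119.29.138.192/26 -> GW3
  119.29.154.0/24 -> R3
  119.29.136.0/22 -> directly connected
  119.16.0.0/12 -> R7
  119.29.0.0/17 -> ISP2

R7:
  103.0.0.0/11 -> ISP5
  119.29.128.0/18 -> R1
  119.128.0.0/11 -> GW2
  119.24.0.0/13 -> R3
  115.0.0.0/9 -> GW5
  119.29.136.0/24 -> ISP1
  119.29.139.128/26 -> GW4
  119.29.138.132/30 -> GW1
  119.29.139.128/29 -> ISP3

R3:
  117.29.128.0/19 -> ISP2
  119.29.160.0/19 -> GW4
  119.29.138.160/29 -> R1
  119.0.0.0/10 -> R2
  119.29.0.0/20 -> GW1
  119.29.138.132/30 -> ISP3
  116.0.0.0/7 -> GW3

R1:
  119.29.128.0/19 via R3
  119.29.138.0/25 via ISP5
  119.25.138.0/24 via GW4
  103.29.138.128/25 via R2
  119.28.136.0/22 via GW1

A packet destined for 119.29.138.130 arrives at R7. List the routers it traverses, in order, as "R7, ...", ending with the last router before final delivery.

At R7: longest match for 119.29.138.130 is 119.29.128.0/18 -> R1
At R1: longest match for 119.29.138.130 is 119.29.128.0/19 -> R3
At R3: longest match for 119.29.138.130 is 119.0.0.0/10 -> R2
At R2: longest match for 119.29.138.130 is 119.29.136.0/22 -> directly connected

R7, R1, R3, R2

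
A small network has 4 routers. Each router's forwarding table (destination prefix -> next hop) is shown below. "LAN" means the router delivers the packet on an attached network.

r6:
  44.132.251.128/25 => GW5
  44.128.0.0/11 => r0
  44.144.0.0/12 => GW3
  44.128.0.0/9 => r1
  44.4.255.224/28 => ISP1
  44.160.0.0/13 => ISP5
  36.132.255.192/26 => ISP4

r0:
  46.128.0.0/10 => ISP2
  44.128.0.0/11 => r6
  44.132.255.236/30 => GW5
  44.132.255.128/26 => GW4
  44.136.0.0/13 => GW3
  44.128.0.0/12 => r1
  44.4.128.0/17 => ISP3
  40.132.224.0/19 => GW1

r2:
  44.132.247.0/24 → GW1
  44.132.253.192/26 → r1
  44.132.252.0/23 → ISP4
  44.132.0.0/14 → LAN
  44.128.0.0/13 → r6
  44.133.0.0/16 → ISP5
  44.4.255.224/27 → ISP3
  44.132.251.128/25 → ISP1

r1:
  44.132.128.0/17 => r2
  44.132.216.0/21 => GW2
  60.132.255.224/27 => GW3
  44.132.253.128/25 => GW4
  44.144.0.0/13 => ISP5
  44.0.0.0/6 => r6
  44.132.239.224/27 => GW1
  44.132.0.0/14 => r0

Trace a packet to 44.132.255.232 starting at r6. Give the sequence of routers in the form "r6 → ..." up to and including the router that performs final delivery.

r6 → r0 → r1 → r2

At r6: longest match for 44.132.255.232 is 44.128.0.0/11 -> r0
At r0: longest match for 44.132.255.232 is 44.128.0.0/12 -> r1
At r1: longest match for 44.132.255.232 is 44.132.128.0/17 -> r2
At r2: longest match for 44.132.255.232 is 44.132.0.0/14 -> LAN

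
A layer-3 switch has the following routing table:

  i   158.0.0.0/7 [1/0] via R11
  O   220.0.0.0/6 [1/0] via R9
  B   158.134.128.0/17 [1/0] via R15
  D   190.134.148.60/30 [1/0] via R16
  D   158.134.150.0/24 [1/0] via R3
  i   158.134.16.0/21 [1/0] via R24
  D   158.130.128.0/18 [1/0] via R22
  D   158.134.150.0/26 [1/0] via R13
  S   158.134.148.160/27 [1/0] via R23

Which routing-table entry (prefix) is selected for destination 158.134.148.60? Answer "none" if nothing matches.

158.134.128.0/17

Entries matching 158.134.148.60:
  158.0.0.0/7 (158.0.0.0 - 159.255.255.255)
  158.134.128.0/17 (158.134.128.0 - 158.134.255.255)
Most specific is 158.134.128.0/17.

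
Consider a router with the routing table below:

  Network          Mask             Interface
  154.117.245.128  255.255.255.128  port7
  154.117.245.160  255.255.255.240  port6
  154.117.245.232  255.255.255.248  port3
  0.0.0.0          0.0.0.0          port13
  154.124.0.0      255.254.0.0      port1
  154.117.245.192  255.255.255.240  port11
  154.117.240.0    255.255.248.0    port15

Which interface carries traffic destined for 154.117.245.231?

Routes whose prefix contains 154.117.245.231:
  0.0.0.0/0 (default, matches everything) -> port13
  154.117.240.0/21 (154.117.240.0 - 154.117.247.255) -> port15
  154.117.245.128/25 (154.117.245.128 - 154.117.245.255) -> port7
More-specific entries that do NOT match:
  154.117.245.232/29 (154.117.245.232 - 154.117.245.239) does not contain 154.117.245.231
  154.117.245.160/28 (154.117.245.160 - 154.117.245.175) does not contain 154.117.245.231
  154.117.245.192/28 (154.117.245.192 - 154.117.245.207) does not contain 154.117.245.231
Longest matching prefix is /25 -> interface port7.

port7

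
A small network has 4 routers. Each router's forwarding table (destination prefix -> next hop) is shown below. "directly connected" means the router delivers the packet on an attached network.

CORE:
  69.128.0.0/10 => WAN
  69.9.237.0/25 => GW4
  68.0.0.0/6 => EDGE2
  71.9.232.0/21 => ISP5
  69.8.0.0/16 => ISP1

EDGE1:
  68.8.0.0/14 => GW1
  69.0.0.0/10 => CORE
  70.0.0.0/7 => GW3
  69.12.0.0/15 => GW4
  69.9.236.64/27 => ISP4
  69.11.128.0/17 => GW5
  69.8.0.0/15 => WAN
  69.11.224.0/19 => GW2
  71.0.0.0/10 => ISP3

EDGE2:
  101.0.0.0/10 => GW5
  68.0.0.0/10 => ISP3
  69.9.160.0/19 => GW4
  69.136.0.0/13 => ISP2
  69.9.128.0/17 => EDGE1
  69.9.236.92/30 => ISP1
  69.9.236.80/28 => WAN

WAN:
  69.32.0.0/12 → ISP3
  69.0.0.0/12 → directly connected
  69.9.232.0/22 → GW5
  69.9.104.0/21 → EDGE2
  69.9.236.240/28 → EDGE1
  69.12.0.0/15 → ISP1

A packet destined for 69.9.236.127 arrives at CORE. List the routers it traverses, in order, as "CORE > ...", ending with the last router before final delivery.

CORE > EDGE2 > EDGE1 > WAN

At CORE: longest match for 69.9.236.127 is 68.0.0.0/6 -> EDGE2
At EDGE2: longest match for 69.9.236.127 is 69.9.128.0/17 -> EDGE1
At EDGE1: longest match for 69.9.236.127 is 69.8.0.0/15 -> WAN
At WAN: longest match for 69.9.236.127 is 69.0.0.0/12 -> directly connected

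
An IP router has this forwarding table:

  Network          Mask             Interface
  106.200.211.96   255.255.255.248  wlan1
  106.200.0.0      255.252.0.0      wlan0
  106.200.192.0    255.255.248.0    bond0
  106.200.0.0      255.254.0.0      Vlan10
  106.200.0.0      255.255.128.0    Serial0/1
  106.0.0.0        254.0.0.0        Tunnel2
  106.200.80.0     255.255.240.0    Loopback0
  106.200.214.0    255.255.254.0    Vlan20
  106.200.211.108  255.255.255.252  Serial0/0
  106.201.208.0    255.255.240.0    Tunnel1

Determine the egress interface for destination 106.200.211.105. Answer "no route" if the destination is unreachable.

Routes whose prefix contains 106.200.211.105:
  106.0.0.0/7 (106.0.0.0 - 107.255.255.255) -> Tunnel2
  106.200.0.0/14 (106.200.0.0 - 106.203.255.255) -> wlan0
  106.200.0.0/15 (106.200.0.0 - 106.201.255.255) -> Vlan10
More-specific entries that do NOT match:
  106.200.211.108/30 (106.200.211.108 - 106.200.211.111) does not contain 106.200.211.105
  106.200.211.96/29 (106.200.211.96 - 106.200.211.103) does not contain 106.200.211.105
  106.200.214.0/23 (106.200.214.0 - 106.200.215.255) does not contain 106.200.211.105
  106.200.192.0/21 (106.200.192.0 - 106.200.199.255) does not contain 106.200.211.105
  106.200.80.0/20 (106.200.80.0 - 106.200.95.255) does not contain 106.200.211.105
  106.201.208.0/20 (106.201.208.0 - 106.201.223.255) does not contain 106.200.211.105
  106.200.0.0/17 (106.200.0.0 - 106.200.127.255) does not contain 106.200.211.105
Longest matching prefix is /15 -> interface Vlan10.

Vlan10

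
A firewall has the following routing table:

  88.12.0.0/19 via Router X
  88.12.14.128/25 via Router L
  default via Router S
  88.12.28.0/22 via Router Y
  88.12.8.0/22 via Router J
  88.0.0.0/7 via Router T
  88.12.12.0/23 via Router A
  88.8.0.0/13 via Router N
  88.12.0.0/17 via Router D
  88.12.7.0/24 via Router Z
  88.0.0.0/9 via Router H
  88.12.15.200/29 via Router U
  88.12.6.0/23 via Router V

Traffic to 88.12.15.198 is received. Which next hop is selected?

Routes whose prefix contains 88.12.15.198:
  0.0.0.0/0 (default, matches everything) -> Router S
  88.0.0.0/7 (88.0.0.0 - 89.255.255.255) -> Router T
  88.0.0.0/9 (88.0.0.0 - 88.127.255.255) -> Router H
  88.8.0.0/13 (88.8.0.0 - 88.15.255.255) -> Router N
  88.12.0.0/17 (88.12.0.0 - 88.12.127.255) -> Router D
  88.12.0.0/19 (88.12.0.0 - 88.12.31.255) -> Router X
More-specific entries that do NOT match:
  88.12.15.200/29 (88.12.15.200 - 88.12.15.207) does not contain 88.12.15.198
  88.12.14.128/25 (88.12.14.128 - 88.12.14.255) does not contain 88.12.15.198
  88.12.7.0/24 (88.12.7.0 - 88.12.7.255) does not contain 88.12.15.198
  88.12.12.0/23 (88.12.12.0 - 88.12.13.255) does not contain 88.12.15.198
  88.12.6.0/23 (88.12.6.0 - 88.12.7.255) does not contain 88.12.15.198
  88.12.28.0/22 (88.12.28.0 - 88.12.31.255) does not contain 88.12.15.198
  88.12.8.0/22 (88.12.8.0 - 88.12.11.255) does not contain 88.12.15.198
Longest matching prefix is /19 -> next hop Router X.

Router X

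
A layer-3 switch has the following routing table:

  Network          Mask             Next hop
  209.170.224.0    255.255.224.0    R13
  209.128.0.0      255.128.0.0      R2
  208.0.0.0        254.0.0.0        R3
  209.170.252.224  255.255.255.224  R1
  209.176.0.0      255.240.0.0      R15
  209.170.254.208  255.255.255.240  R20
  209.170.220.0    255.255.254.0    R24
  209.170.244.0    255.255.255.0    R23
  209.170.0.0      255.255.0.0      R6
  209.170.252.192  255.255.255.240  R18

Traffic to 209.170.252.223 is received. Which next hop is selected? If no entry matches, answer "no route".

Routes whose prefix contains 209.170.252.223:
  208.0.0.0/7 (208.0.0.0 - 209.255.255.255) -> R3
  209.128.0.0/9 (209.128.0.0 - 209.255.255.255) -> R2
  209.170.0.0/16 (209.170.0.0 - 209.170.255.255) -> R6
  209.170.224.0/19 (209.170.224.0 - 209.170.255.255) -> R13
More-specific entries that do NOT match:
  209.170.254.208/28 (209.170.254.208 - 209.170.254.223) does not contain 209.170.252.223
  209.170.252.192/28 (209.170.252.192 - 209.170.252.207) does not contain 209.170.252.223
  209.170.252.224/27 (209.170.252.224 - 209.170.252.255) does not contain 209.170.252.223
  209.170.244.0/24 (209.170.244.0 - 209.170.244.255) does not contain 209.170.252.223
  209.170.220.0/23 (209.170.220.0 - 209.170.221.255) does not contain 209.170.252.223
Longest matching prefix is /19 -> next hop R13.

R13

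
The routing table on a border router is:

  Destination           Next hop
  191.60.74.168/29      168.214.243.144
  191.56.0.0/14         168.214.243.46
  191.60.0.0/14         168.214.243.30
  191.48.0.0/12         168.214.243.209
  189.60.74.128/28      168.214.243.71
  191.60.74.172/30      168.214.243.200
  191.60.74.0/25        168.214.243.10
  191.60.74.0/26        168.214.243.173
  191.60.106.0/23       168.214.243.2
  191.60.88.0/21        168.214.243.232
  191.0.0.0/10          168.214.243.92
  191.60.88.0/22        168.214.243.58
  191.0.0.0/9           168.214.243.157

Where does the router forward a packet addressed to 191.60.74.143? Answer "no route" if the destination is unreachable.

168.214.243.30

Routes whose prefix contains 191.60.74.143:
  191.0.0.0/9 (191.0.0.0 - 191.127.255.255) -> 168.214.243.157
  191.0.0.0/10 (191.0.0.0 - 191.63.255.255) -> 168.214.243.92
  191.48.0.0/12 (191.48.0.0 - 191.63.255.255) -> 168.214.243.209
  191.60.0.0/14 (191.60.0.0 - 191.63.255.255) -> 168.214.243.30
More-specific entries that do NOT match:
  191.60.74.172/30 (191.60.74.172 - 191.60.74.175) does not contain 191.60.74.143
  191.60.74.168/29 (191.60.74.168 - 191.60.74.175) does not contain 191.60.74.143
  189.60.74.128/28 (189.60.74.128 - 189.60.74.143) does not contain 191.60.74.143
  191.60.74.0/26 (191.60.74.0 - 191.60.74.63) does not contain 191.60.74.143
  191.60.74.0/25 (191.60.74.0 - 191.60.74.127) does not contain 191.60.74.143
  191.60.106.0/23 (191.60.106.0 - 191.60.107.255) does not contain 191.60.74.143
  191.60.88.0/22 (191.60.88.0 - 191.60.91.255) does not contain 191.60.74.143
  191.60.88.0/21 (191.60.88.0 - 191.60.95.255) does not contain 191.60.74.143
Longest matching prefix is /14 -> next hop 168.214.243.30.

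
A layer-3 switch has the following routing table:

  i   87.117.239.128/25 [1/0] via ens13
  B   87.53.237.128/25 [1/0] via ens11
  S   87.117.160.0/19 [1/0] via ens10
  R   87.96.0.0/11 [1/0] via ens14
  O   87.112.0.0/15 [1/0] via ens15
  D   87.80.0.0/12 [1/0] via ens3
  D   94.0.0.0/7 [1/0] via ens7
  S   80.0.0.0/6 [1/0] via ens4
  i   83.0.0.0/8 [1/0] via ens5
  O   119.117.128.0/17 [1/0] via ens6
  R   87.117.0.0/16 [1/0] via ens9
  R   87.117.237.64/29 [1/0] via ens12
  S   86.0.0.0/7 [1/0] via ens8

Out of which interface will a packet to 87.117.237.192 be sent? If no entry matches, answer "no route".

ens9

Routes whose prefix contains 87.117.237.192:
  86.0.0.0/7 (86.0.0.0 - 87.255.255.255) -> ens8
  87.96.0.0/11 (87.96.0.0 - 87.127.255.255) -> ens14
  87.117.0.0/16 (87.117.0.0 - 87.117.255.255) -> ens9
More-specific entries that do NOT match:
  87.117.237.64/29 (87.117.237.64 - 87.117.237.71) does not contain 87.117.237.192
  87.117.239.128/25 (87.117.239.128 - 87.117.239.255) does not contain 87.117.237.192
  87.53.237.128/25 (87.53.237.128 - 87.53.237.255) does not contain 87.117.237.192
  87.117.160.0/19 (87.117.160.0 - 87.117.191.255) does not contain 87.117.237.192
  119.117.128.0/17 (119.117.128.0 - 119.117.255.255) does not contain 87.117.237.192
Longest matching prefix is /16 -> interface ens9.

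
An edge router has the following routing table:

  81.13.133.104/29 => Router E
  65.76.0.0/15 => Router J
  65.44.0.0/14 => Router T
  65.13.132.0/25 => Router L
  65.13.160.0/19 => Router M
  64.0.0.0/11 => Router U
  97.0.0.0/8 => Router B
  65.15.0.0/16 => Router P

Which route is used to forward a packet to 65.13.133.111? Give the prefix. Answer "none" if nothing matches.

65.13.133.111 is outside every listed prefix and there is no default route.

none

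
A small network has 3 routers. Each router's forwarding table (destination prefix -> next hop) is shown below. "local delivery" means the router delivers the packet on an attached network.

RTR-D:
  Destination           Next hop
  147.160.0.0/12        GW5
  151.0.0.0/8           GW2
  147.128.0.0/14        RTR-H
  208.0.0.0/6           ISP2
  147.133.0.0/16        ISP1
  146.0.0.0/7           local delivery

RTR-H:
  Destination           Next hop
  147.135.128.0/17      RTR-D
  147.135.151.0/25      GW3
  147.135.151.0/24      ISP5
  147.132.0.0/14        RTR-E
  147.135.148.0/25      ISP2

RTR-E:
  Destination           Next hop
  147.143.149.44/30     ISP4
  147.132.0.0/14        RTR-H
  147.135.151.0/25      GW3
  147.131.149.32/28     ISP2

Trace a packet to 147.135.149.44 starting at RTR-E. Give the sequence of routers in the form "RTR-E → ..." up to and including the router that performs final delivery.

At RTR-E: longest match for 147.135.149.44 is 147.132.0.0/14 -> RTR-H
At RTR-H: longest match for 147.135.149.44 is 147.135.128.0/17 -> RTR-D
At RTR-D: longest match for 147.135.149.44 is 146.0.0.0/7 -> local delivery

RTR-E → RTR-H → RTR-D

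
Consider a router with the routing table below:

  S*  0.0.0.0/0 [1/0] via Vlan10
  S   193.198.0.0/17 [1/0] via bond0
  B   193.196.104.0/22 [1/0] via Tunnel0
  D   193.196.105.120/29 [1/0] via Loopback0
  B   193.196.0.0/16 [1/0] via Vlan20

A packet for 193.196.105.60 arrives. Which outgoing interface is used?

Tunnel0

Routes whose prefix contains 193.196.105.60:
  0.0.0.0/0 (default, matches everything) -> Vlan10
  193.196.0.0/16 (193.196.0.0 - 193.196.255.255) -> Vlan20
  193.196.104.0/22 (193.196.104.0 - 193.196.107.255) -> Tunnel0
More-specific entries that do NOT match:
  193.196.105.120/29 (193.196.105.120 - 193.196.105.127) does not contain 193.196.105.60
Longest matching prefix is /22 -> interface Tunnel0.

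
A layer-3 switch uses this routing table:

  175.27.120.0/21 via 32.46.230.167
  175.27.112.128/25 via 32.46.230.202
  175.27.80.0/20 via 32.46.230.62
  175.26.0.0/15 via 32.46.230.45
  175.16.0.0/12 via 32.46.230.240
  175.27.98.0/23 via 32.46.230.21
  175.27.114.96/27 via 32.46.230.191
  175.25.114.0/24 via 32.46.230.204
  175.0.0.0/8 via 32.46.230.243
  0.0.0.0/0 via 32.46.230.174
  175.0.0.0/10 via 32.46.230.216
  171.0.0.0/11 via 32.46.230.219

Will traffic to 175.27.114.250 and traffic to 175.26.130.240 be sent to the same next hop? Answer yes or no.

175.27.114.250: longest match 175.26.0.0/15 -> 32.46.230.45
175.26.130.240: longest match 175.26.0.0/15 -> 32.46.230.45

yes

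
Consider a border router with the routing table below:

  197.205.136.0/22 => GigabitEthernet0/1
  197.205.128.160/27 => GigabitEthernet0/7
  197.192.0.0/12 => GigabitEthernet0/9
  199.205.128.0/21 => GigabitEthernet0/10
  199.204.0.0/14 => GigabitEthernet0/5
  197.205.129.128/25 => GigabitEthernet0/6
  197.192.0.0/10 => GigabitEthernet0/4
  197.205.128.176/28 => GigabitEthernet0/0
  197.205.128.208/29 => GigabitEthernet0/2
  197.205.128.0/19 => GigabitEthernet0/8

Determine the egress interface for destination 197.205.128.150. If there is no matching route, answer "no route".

Routes whose prefix contains 197.205.128.150:
  197.192.0.0/10 (197.192.0.0 - 197.255.255.255) -> GigabitEthernet0/4
  197.192.0.0/12 (197.192.0.0 - 197.207.255.255) -> GigabitEthernet0/9
  197.205.128.0/19 (197.205.128.0 - 197.205.159.255) -> GigabitEthernet0/8
More-specific entries that do NOT match:
  197.205.128.208/29 (197.205.128.208 - 197.205.128.215) does not contain 197.205.128.150
  197.205.128.176/28 (197.205.128.176 - 197.205.128.191) does not contain 197.205.128.150
  197.205.128.160/27 (197.205.128.160 - 197.205.128.191) does not contain 197.205.128.150
  197.205.129.128/25 (197.205.129.128 - 197.205.129.255) does not contain 197.205.128.150
  197.205.136.0/22 (197.205.136.0 - 197.205.139.255) does not contain 197.205.128.150
  199.205.128.0/21 (199.205.128.0 - 199.205.135.255) does not contain 197.205.128.150
Longest matching prefix is /19 -> interface GigabitEthernet0/8.

GigabitEthernet0/8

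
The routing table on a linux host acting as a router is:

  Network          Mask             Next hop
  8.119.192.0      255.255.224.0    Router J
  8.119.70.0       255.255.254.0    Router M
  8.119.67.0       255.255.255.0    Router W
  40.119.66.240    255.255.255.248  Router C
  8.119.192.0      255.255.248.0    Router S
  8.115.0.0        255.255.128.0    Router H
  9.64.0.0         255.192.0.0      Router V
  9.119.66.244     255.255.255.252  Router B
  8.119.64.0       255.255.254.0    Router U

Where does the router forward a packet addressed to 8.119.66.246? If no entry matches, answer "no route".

no route

No entry's prefix contains 8.119.66.246; there is no default route.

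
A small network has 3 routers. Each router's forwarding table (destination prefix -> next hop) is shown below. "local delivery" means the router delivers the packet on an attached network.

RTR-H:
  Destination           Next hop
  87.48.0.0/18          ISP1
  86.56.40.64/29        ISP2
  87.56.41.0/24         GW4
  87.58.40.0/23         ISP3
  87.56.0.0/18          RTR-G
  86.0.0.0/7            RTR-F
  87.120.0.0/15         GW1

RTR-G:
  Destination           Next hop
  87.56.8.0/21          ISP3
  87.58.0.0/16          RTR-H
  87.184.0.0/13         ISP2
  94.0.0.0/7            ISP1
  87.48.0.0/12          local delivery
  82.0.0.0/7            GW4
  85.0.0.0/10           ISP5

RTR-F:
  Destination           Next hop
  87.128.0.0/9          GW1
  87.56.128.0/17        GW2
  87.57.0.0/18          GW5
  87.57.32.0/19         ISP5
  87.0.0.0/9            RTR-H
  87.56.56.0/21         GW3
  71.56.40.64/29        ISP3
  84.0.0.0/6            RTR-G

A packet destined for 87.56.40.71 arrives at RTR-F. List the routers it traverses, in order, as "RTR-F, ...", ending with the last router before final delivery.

At RTR-F: longest match for 87.56.40.71 is 87.0.0.0/9 -> RTR-H
At RTR-H: longest match for 87.56.40.71 is 87.56.0.0/18 -> RTR-G
At RTR-G: longest match for 87.56.40.71 is 87.48.0.0/12 -> local delivery

RTR-F, RTR-H, RTR-G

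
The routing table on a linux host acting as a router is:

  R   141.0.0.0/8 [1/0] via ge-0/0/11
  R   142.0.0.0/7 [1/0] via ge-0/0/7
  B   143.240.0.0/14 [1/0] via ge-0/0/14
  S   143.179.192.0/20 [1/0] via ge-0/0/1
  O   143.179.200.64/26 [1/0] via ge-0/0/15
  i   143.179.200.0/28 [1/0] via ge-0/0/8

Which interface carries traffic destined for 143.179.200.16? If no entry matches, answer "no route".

ge-0/0/1

Routes whose prefix contains 143.179.200.16:
  142.0.0.0/7 (142.0.0.0 - 143.255.255.255) -> ge-0/0/7
  143.179.192.0/20 (143.179.192.0 - 143.179.207.255) -> ge-0/0/1
More-specific entries that do NOT match:
  143.179.200.0/28 (143.179.200.0 - 143.179.200.15) does not contain 143.179.200.16
  143.179.200.64/26 (143.179.200.64 - 143.179.200.127) does not contain 143.179.200.16
Longest matching prefix is /20 -> interface ge-0/0/1.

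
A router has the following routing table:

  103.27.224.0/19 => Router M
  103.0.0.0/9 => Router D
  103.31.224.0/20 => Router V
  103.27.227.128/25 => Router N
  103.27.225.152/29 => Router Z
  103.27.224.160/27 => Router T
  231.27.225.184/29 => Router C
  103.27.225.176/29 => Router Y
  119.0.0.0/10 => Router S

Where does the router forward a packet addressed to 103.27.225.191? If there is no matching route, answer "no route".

Routes whose prefix contains 103.27.225.191:
  103.0.0.0/9 (103.0.0.0 - 103.127.255.255) -> Router D
  103.27.224.0/19 (103.27.224.0 - 103.27.255.255) -> Router M
More-specific entries that do NOT match:
  103.27.225.152/29 (103.27.225.152 - 103.27.225.159) does not contain 103.27.225.191
  231.27.225.184/29 (231.27.225.184 - 231.27.225.191) does not contain 103.27.225.191
  103.27.225.176/29 (103.27.225.176 - 103.27.225.183) does not contain 103.27.225.191
  103.27.224.160/27 (103.27.224.160 - 103.27.224.191) does not contain 103.27.225.191
  103.27.227.128/25 (103.27.227.128 - 103.27.227.255) does not contain 103.27.225.191
  103.31.224.0/20 (103.31.224.0 - 103.31.239.255) does not contain 103.27.225.191
Longest matching prefix is /19 -> next hop Router M.

Router M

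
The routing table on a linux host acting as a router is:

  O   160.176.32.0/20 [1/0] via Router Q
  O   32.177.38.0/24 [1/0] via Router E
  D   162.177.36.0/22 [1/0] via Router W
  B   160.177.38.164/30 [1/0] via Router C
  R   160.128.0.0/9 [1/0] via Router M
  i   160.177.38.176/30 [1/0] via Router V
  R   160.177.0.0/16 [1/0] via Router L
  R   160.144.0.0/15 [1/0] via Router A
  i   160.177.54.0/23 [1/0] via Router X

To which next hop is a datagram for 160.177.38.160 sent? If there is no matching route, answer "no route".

Routes whose prefix contains 160.177.38.160:
  160.128.0.0/9 (160.128.0.0 - 160.255.255.255) -> Router M
  160.177.0.0/16 (160.177.0.0 - 160.177.255.255) -> Router L
More-specific entries that do NOT match:
  160.177.38.164/30 (160.177.38.164 - 160.177.38.167) does not contain 160.177.38.160
  160.177.38.176/30 (160.177.38.176 - 160.177.38.179) does not contain 160.177.38.160
  32.177.38.0/24 (32.177.38.0 - 32.177.38.255) does not contain 160.177.38.160
  160.177.54.0/23 (160.177.54.0 - 160.177.55.255) does not contain 160.177.38.160
  162.177.36.0/22 (162.177.36.0 - 162.177.39.255) does not contain 160.177.38.160
  160.176.32.0/20 (160.176.32.0 - 160.176.47.255) does not contain 160.177.38.160
Longest matching prefix is /16 -> next hop Router L.

Router L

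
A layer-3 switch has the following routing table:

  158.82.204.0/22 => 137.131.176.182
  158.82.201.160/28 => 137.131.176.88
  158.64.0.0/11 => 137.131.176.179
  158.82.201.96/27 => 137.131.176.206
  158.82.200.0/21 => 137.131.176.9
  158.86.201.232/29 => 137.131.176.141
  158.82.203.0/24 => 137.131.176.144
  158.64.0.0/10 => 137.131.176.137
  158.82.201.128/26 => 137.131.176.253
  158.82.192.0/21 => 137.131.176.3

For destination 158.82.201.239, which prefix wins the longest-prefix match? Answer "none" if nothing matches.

158.82.200.0/21

Entries matching 158.82.201.239:
  158.64.0.0/10 (158.64.0.0 - 158.127.255.255)
  158.64.0.0/11 (158.64.0.0 - 158.95.255.255)
  158.82.200.0/21 (158.82.200.0 - 158.82.207.255)
Most specific is 158.82.200.0/21.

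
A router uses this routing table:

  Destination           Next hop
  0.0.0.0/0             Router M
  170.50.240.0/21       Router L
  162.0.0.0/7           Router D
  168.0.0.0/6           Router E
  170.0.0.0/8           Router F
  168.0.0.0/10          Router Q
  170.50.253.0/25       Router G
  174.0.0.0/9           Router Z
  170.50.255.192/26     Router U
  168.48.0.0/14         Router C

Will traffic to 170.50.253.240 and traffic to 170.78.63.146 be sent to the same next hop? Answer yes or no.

170.50.253.240: longest match 170.0.0.0/8 -> Router F
170.78.63.146: longest match 170.0.0.0/8 -> Router F

yes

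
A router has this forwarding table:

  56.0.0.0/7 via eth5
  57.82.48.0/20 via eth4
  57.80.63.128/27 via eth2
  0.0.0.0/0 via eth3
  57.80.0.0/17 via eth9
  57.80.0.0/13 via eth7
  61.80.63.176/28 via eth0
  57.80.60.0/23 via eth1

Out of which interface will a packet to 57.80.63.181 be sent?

Routes whose prefix contains 57.80.63.181:
  0.0.0.0/0 (default, matches everything) -> eth3
  56.0.0.0/7 (56.0.0.0 - 57.255.255.255) -> eth5
  57.80.0.0/13 (57.80.0.0 - 57.87.255.255) -> eth7
  57.80.0.0/17 (57.80.0.0 - 57.80.127.255) -> eth9
More-specific entries that do NOT match:
  61.80.63.176/28 (61.80.63.176 - 61.80.63.191) does not contain 57.80.63.181
  57.80.63.128/27 (57.80.63.128 - 57.80.63.159) does not contain 57.80.63.181
  57.80.60.0/23 (57.80.60.0 - 57.80.61.255) does not contain 57.80.63.181
  57.82.48.0/20 (57.82.48.0 - 57.82.63.255) does not contain 57.80.63.181
Longest matching prefix is /17 -> interface eth9.

eth9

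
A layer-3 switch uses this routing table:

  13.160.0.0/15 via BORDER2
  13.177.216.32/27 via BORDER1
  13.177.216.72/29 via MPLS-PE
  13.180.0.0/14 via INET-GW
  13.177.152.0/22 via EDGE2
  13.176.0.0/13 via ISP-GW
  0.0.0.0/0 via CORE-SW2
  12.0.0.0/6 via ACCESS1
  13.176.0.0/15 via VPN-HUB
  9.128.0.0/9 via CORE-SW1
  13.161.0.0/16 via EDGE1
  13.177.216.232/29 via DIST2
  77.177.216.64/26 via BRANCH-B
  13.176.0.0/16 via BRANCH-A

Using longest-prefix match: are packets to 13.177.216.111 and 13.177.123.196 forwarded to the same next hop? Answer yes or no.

yes

13.177.216.111: longest match 13.176.0.0/15 -> VPN-HUB
13.177.123.196: longest match 13.176.0.0/15 -> VPN-HUB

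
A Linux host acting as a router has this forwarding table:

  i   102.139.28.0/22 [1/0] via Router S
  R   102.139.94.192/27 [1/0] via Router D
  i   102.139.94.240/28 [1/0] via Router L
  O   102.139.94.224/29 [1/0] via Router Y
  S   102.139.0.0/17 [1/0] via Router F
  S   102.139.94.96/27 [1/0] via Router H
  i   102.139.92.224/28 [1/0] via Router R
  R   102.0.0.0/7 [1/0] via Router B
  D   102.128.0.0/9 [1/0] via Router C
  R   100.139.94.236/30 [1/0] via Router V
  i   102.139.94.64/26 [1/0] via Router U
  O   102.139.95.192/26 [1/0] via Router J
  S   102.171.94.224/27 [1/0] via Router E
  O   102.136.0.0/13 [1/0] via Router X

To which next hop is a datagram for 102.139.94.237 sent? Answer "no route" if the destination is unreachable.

Router F

Routes whose prefix contains 102.139.94.237:
  102.0.0.0/7 (102.0.0.0 - 103.255.255.255) -> Router B
  102.128.0.0/9 (102.128.0.0 - 102.255.255.255) -> Router C
  102.136.0.0/13 (102.136.0.0 - 102.143.255.255) -> Router X
  102.139.0.0/17 (102.139.0.0 - 102.139.127.255) -> Router F
More-specific entries that do NOT match:
  100.139.94.236/30 (100.139.94.236 - 100.139.94.239) does not contain 102.139.94.237
  102.139.94.224/29 (102.139.94.224 - 102.139.94.231) does not contain 102.139.94.237
  102.139.94.240/28 (102.139.94.240 - 102.139.94.255) does not contain 102.139.94.237
  102.139.92.224/28 (102.139.92.224 - 102.139.92.239) does not contain 102.139.94.237
  102.139.94.192/27 (102.139.94.192 - 102.139.94.223) does not contain 102.139.94.237
  102.139.94.96/27 (102.139.94.96 - 102.139.94.127) does not contain 102.139.94.237
  102.171.94.224/27 (102.171.94.224 - 102.171.94.255) does not contain 102.139.94.237
  102.139.94.64/26 (102.139.94.64 - 102.139.94.127) does not contain 102.139.94.237
  102.139.95.192/26 (102.139.95.192 - 102.139.95.255) does not contain 102.139.94.237
  102.139.28.0/22 (102.139.28.0 - 102.139.31.255) does not contain 102.139.94.237
Longest matching prefix is /17 -> next hop Router F.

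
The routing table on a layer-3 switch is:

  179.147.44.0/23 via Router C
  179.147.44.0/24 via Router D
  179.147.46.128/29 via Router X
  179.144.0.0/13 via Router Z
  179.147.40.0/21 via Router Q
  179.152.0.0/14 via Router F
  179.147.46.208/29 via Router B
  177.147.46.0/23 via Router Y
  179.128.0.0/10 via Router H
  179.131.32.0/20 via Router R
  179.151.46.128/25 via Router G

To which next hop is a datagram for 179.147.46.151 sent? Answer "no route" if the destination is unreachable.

Router Q

Routes whose prefix contains 179.147.46.151:
  179.128.0.0/10 (179.128.0.0 - 179.191.255.255) -> Router H
  179.144.0.0/13 (179.144.0.0 - 179.151.255.255) -> Router Z
  179.147.40.0/21 (179.147.40.0 - 179.147.47.255) -> Router Q
More-specific entries that do NOT match:
  179.147.46.128/29 (179.147.46.128 - 179.147.46.135) does not contain 179.147.46.151
  179.147.46.208/29 (179.147.46.208 - 179.147.46.215) does not contain 179.147.46.151
  179.151.46.128/25 (179.151.46.128 - 179.151.46.255) does not contain 179.147.46.151
  179.147.44.0/24 (179.147.44.0 - 179.147.44.255) does not contain 179.147.46.151
  179.147.44.0/23 (179.147.44.0 - 179.147.45.255) does not contain 179.147.46.151
  177.147.46.0/23 (177.147.46.0 - 177.147.47.255) does not contain 179.147.46.151
Longest matching prefix is /21 -> next hop Router Q.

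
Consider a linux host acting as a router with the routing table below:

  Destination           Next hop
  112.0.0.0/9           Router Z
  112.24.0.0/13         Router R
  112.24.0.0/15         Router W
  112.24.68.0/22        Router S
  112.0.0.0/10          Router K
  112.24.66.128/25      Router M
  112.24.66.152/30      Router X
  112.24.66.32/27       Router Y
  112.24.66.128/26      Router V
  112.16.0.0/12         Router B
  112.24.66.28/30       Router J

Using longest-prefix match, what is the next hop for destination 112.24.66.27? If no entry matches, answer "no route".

Routes whose prefix contains 112.24.66.27:
  112.0.0.0/9 (112.0.0.0 - 112.127.255.255) -> Router Z
  112.0.0.0/10 (112.0.0.0 - 112.63.255.255) -> Router K
  112.16.0.0/12 (112.16.0.0 - 112.31.255.255) -> Router B
  112.24.0.0/13 (112.24.0.0 - 112.31.255.255) -> Router R
  112.24.0.0/15 (112.24.0.0 - 112.25.255.255) -> Router W
More-specific entries that do NOT match:
  112.24.66.152/30 (112.24.66.152 - 112.24.66.155) does not contain 112.24.66.27
  112.24.66.28/30 (112.24.66.28 - 112.24.66.31) does not contain 112.24.66.27
  112.24.66.32/27 (112.24.66.32 - 112.24.66.63) does not contain 112.24.66.27
  112.24.66.128/26 (112.24.66.128 - 112.24.66.191) does not contain 112.24.66.27
  112.24.66.128/25 (112.24.66.128 - 112.24.66.255) does not contain 112.24.66.27
  112.24.68.0/22 (112.24.68.0 - 112.24.71.255) does not contain 112.24.66.27
Longest matching prefix is /15 -> next hop Router W.

Router W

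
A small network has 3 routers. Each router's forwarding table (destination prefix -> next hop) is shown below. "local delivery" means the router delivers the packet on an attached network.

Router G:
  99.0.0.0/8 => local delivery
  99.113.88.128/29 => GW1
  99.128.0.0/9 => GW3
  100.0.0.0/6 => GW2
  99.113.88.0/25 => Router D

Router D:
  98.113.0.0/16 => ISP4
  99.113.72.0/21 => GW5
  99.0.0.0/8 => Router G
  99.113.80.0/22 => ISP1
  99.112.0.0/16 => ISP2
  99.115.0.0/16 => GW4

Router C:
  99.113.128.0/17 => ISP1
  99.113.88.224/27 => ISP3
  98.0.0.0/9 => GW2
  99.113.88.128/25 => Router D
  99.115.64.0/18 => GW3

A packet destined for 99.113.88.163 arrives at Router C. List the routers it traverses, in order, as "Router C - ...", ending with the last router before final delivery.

Router C - Router D - Router G

At Router C: longest match for 99.113.88.163 is 99.113.88.128/25 -> Router D
At Router D: longest match for 99.113.88.163 is 99.0.0.0/8 -> Router G
At Router G: longest match for 99.113.88.163 is 99.0.0.0/8 -> local delivery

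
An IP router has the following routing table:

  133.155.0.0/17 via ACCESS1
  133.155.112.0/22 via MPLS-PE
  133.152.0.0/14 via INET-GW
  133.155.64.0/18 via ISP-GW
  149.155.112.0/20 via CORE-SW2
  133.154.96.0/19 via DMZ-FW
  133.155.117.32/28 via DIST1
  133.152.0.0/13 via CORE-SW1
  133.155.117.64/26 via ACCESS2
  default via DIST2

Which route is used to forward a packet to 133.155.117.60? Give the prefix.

Entries matching 133.155.117.60:
  0.0.0.0/0 (default, matches everything)
  133.152.0.0/13 (133.152.0.0 - 133.159.255.255)
  133.152.0.0/14 (133.152.0.0 - 133.155.255.255)
  133.155.0.0/17 (133.155.0.0 - 133.155.127.255)
  133.155.64.0/18 (133.155.64.0 - 133.155.127.255)
Most specific is 133.155.64.0/18.

133.155.64.0/18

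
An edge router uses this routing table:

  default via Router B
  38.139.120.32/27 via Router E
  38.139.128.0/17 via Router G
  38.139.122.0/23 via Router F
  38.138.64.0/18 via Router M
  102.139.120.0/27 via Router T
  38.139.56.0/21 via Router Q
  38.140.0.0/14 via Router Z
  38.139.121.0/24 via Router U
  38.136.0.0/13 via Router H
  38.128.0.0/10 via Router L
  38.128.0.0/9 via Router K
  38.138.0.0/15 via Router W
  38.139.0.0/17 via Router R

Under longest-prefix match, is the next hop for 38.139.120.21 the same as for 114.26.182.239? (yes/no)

38.139.120.21: longest match 38.139.0.0/17 -> Router R
114.26.182.239: longest match 0.0.0.0/0 -> Router B

no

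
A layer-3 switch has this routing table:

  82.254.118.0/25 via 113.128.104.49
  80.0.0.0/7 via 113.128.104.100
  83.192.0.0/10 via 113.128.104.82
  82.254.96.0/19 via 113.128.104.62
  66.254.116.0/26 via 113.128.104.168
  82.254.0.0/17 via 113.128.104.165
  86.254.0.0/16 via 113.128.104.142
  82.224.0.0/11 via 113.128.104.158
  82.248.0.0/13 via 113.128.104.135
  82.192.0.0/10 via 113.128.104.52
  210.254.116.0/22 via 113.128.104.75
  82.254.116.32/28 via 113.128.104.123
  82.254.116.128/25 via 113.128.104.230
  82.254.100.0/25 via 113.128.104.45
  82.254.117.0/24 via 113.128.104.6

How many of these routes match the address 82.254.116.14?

Prefixes containing 82.254.116.14:
  82.192.0.0/10 (82.192.0.0 - 82.255.255.255)
  82.224.0.0/11 (82.224.0.0 - 82.255.255.255)
  82.248.0.0/13 (82.248.0.0 - 82.255.255.255)
  82.254.0.0/17 (82.254.0.0 - 82.254.127.255)
  82.254.96.0/19 (82.254.96.0 - 82.254.127.255)
Total matching entries: 5.

5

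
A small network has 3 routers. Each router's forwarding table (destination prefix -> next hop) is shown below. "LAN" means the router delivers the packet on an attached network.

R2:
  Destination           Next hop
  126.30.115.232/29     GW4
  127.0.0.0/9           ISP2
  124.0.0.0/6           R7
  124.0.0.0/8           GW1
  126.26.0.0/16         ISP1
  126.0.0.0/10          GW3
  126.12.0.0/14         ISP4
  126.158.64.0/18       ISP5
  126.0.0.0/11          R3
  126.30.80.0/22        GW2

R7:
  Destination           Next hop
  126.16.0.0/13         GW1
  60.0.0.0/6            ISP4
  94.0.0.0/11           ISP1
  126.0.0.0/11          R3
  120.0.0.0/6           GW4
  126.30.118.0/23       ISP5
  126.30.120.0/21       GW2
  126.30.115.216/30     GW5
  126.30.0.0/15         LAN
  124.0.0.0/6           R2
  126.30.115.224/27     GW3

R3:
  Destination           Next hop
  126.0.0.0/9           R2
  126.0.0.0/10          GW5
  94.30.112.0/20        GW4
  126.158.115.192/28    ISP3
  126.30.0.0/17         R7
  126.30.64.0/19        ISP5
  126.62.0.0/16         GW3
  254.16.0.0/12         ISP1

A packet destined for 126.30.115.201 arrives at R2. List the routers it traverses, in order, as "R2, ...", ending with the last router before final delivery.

At R2: longest match for 126.30.115.201 is 126.0.0.0/11 -> R3
At R3: longest match for 126.30.115.201 is 126.30.0.0/17 -> R7
At R7: longest match for 126.30.115.201 is 126.30.0.0/15 -> LAN

R2, R3, R7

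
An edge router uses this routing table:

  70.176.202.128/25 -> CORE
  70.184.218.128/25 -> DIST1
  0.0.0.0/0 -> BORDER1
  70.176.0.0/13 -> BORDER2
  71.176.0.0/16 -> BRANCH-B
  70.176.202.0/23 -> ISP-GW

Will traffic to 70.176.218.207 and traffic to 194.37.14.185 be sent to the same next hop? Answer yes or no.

no

70.176.218.207: longest match 70.176.0.0/13 -> BORDER2
194.37.14.185: longest match 0.0.0.0/0 -> BORDER1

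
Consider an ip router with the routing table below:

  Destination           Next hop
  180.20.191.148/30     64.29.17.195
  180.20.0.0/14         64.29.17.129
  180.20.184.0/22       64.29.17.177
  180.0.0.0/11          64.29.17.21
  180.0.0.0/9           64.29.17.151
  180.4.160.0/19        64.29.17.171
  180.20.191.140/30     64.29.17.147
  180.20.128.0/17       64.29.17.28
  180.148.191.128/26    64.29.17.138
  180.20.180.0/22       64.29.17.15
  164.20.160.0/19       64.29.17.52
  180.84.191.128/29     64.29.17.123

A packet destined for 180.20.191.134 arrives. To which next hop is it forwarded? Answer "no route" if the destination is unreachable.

Routes whose prefix contains 180.20.191.134:
  180.0.0.0/9 (180.0.0.0 - 180.127.255.255) -> 64.29.17.151
  180.0.0.0/11 (180.0.0.0 - 180.31.255.255) -> 64.29.17.21
  180.20.0.0/14 (180.20.0.0 - 180.23.255.255) -> 64.29.17.129
  180.20.128.0/17 (180.20.128.0 - 180.20.255.255) -> 64.29.17.28
More-specific entries that do NOT match:
  180.20.191.148/30 (180.20.191.148 - 180.20.191.151) does not contain 180.20.191.134
  180.20.191.140/30 (180.20.191.140 - 180.20.191.143) does not contain 180.20.191.134
  180.84.191.128/29 (180.84.191.128 - 180.84.191.135) does not contain 180.20.191.134
  180.148.191.128/26 (180.148.191.128 - 180.148.191.191) does not contain 180.20.191.134
  180.20.184.0/22 (180.20.184.0 - 180.20.187.255) does not contain 180.20.191.134
  180.20.180.0/22 (180.20.180.0 - 180.20.183.255) does not contain 180.20.191.134
  180.4.160.0/19 (180.4.160.0 - 180.4.191.255) does not contain 180.20.191.134
  164.20.160.0/19 (164.20.160.0 - 164.20.191.255) does not contain 180.20.191.134
Longest matching prefix is /17 -> next hop 64.29.17.28.

64.29.17.28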